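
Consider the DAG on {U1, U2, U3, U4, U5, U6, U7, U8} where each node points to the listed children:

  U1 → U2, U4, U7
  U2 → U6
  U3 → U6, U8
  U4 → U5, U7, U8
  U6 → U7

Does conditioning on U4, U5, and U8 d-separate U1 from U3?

6 paths connect U1 and U3; each must be blocked for d-separation to hold:
Path 1: U1 → U2 → U6 ← U3
  U6 is a collider here and neither U6 nor any of its descendants is conditioned on, so the collider stays closed — the path is blocked at U6.
Path 2: U1 → U2 → U6 → U7 ← U4 → U8 ← U3
  U7 is a collider here and neither U7 nor any of its descendants is conditioned on, so the collider stays closed — the path is blocked at U7.
Path 3: U1 → U7 ← U6 ← U3
  U7 is a collider here and neither U7 nor any of its descendants is conditioned on, so the collider stays closed — the path is blocked at U7.
Path 4: U1 → U7 ← U4 → U8 ← U3
  U7 is a collider here and neither U7 nor any of its descendants is conditioned on, so the collider stays closed — the path is blocked at U7.
Path 5: U1 → U4 → U7 ← U6 ← U3
  U4 is a chain here and U4 is conditioned on, so the path is blocked at U4.
Path 6: U1 → U4 → U8 ← U3
  U4 is a chain here and U4 is conditioned on, so the path is blocked at U4.
Every path is blocked, so U1 and U3 are d-separated given {U4, U5, U8}.

Yes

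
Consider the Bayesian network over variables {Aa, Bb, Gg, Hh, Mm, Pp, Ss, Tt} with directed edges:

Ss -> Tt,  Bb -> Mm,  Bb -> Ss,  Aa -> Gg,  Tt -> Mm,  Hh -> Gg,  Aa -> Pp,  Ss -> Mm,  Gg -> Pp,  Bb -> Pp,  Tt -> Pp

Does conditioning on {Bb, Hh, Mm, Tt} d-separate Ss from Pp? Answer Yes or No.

Yes

6 paths connect Ss and Pp; each must be blocked for d-separation to hold:
  1. Ss → Mm ← Tt → Pp — Mm:collider[open]; Tt:fork[blocks] ⇒ blocked
  2. Ss → Mm ← Bb → Pp — Mm:collider[open]; Bb:fork[blocks] ⇒ blocked
  3. Ss → Tt → Mm ← Bb → Pp — Tt:chain[blocks]; Mm:collider[open]; Bb:fork[blocks] ⇒ blocked
  4. Ss → Tt → Pp — Tt:chain[blocks] ⇒ blocked
  5. Ss ← Bb → Mm ← Tt → Pp — Bb:fork[blocks]; Mm:collider[open]; Tt:fork[blocks] ⇒ blocked
  6. Ss ← Bb → Pp — Bb:fork[blocks] ⇒ blocked
Every path is blocked, so Ss and Pp are d-separated given {Bb, Hh, Mm, Tt}.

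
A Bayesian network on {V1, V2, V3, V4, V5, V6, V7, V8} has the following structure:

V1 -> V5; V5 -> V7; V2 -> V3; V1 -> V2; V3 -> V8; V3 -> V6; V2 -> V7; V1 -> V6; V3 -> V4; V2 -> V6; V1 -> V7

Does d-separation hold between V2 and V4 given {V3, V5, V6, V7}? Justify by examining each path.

Yes

5 paths connect V2 and V4; each must be blocked for d-separation to hold:
Path 1: V2 → V3 → V4
  V3 is a chain here and V3 is conditioned on, so the path is blocked at V3.
Path 2: V2 → V6 ← V3 → V4
  V3 is a fork here and V3 is conditioned on, so the path is blocked at V3.
Path 3: V2 ← V1 → V6 ← V3 → V4
  V3 is a fork here and V3 is conditioned on, so the path is blocked at V3.
Path 4: V2 → V7 ← V5 ← V1 → V6 ← V3 → V4
  V5 is a chain here and V5 is conditioned on, so the path is blocked at V5.
Path 5: V2 → V7 ← V1 → V6 ← V3 → V4
  V3 is a fork here and V3 is conditioned on, so the path is blocked at V3.
Every path is blocked, so V2 and V4 are d-separated given {V3, V5, V6, V7}.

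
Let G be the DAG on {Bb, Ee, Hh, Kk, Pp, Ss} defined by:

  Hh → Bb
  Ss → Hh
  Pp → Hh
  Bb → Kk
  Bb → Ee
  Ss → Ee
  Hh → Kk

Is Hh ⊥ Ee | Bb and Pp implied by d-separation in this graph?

No

Enumerating the 3 paths from Hh to Ee and testing each for blocking by {Bb, Pp}:
Path 1: Hh ← Ss → Ee
  Ss is a fork and Ss is not conditioned on — no node blocks this path, so it is active.
Path 2: Hh → Kk ← Bb → Ee
  Kk is a collider here and neither Kk nor any of its descendants is conditioned on, so the collider stays closed — the path is blocked at Kk.
Path 3: Hh → Bb → Ee
  Bb is a chain here and Bb is conditioned on, so the path is blocked at Bb.
Since the path Hh ← Ss → Ee is active, Hh and Ee are not d-separated given {Bb, Pp}.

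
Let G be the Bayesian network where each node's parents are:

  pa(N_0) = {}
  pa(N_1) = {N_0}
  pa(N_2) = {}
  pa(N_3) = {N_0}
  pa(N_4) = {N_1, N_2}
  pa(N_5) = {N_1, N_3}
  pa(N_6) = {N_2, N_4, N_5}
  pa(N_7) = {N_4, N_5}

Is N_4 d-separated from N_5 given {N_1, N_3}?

Yes — N_4 and N_5 are d-separated given {N_1, N_3}.

There are 5 undirected paths between N_4 and N_5; checking each against the conditioning set {N_1, N_3}:
  1. N_4 ← N_1 → N_5 — N_1:fork[blocks] ⇒ blocked
  2. N_4 ← N_1 ← N_0 → N_3 → N_5 — N_1:chain[blocks]; N_0:fork[open]; N_3:chain[blocks] ⇒ blocked
  3. N_4 → N_6 ← N_5 — N_6:collider[blocks] ⇒ blocked
  4. N_4 → N_7 ← N_5 — N_7:collider[blocks] ⇒ blocked
  5. N_4 ← N_2 → N_6 ← N_5 — N_2:fork[open]; N_6:collider[blocks] ⇒ blocked
All paths are blocked; N_4 ⊥ N_5 | {N_1, N_3} holds.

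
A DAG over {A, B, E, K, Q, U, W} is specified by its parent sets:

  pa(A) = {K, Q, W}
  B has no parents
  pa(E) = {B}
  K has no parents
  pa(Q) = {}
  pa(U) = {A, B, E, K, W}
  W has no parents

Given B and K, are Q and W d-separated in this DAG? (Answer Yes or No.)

3 paths connect Q and W; each must be blocked for d-separation to hold:
Path 1: Q → A ← K → U ← W
  A is a collider here and neither A nor any of its descendants is conditioned on, so the collider stays closed — the path is blocked at A.
Path 2: Q → A → U ← W
  U is a collider here and neither U nor any of its descendants is conditioned on, so the collider stays closed — the path is blocked at U.
Path 3: Q → A ← W
  A is a collider here and neither A nor any of its descendants is conditioned on, so the collider stays closed — the path is blocked at A.
Every path is blocked, so Q and W are d-separated given {B, K}.

Yes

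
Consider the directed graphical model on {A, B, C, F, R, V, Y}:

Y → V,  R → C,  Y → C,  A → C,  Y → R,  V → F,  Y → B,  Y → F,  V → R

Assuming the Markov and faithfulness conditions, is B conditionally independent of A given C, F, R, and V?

4 paths connect B and A; each must be blocked for d-separation to hold:
  1. B ← Y → V → R → C ← A — Y:fork[open]; V:chain[blocks]; R:chain[blocks]; C:collider[open] ⇒ blocked
  2. B ← Y → F ← V → R → C ← A — Y:fork[open]; F:collider[open]; V:fork[blocks]; R:chain[blocks]; C:collider[open] ⇒ blocked
  3. B ← Y → R → C ← A — Y:fork[open]; R:chain[blocks]; C:collider[open] ⇒ blocked
  4. B ← Y → C ← A — Y:fork[open]; C:collider[open] ⇒ active
At least one path is unblocked, so d-separation fails.

No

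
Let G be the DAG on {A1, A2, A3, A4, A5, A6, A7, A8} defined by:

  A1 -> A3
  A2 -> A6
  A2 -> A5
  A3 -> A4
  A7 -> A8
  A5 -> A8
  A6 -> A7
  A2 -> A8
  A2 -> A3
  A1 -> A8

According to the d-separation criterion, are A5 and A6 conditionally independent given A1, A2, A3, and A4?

Yes

Enumerating the 6 paths from A5 to A6 and testing each for blocking by {A1, A2, A3, A4}:
Path 1: A5 ← A2 → A3 ← A1 → A8 ← A7 ← A6
  A2 is a fork here and A2 is conditioned on, so the path is blocked at A2.
Path 2: A5 ← A2 → A8 ← A7 ← A6
  A2 is a fork here and A2 is conditioned on, so the path is blocked at A2.
Path 3: A5 ← A2 → A6
  A2 is a fork here and A2 is conditioned on, so the path is blocked at A2.
Path 4: A5 → A8 ← A7 ← A6
  A8 is a collider here and neither A8 nor any of its descendants is conditioned on, so the collider stays closed — the path is blocked at A8.
Path 5: A5 → A8 ← A2 → A6
  A8 is a collider here and neither A8 nor any of its descendants is conditioned on, so the collider stays closed — the path is blocked at A8.
Path 6: A5 → A8 ← A1 → A3 ← A2 → A6
  A8 is a collider here and neither A8 nor any of its descendants is conditioned on, so the collider stays closed — the path is blocked at A8.
Since every path is blocked, d-separation holds.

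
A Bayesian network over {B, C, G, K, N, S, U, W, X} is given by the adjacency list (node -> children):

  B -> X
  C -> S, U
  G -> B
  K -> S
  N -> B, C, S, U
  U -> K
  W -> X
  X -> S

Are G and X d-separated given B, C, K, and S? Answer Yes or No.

6 paths connect G and X; each must be blocked for d-separation to hold:
Path 1: G → B → X
  B is a chain here and B is conditioned on, so the path is blocked at B.
Path 2: G → B ← N → C → S ← X
  C is a chain here and C is conditioned on, so the path is blocked at C.
Path 3: G → B ← N → C → U → K → S ← X
  C is a chain here and C is conditioned on, so the path is blocked at C.
Path 4: G → B ← N → S ← X
  B is a collider and B is conditioned on, which opens it; N is a fork and N is not conditioned on; S is a collider and S is conditioned on, which opens it — no node blocks this path, so it is active.
Path 5: G → B ← N → U → K → S ← X
  K is a chain here and K is conditioned on, so the path is blocked at K.
Path 6: G → B ← N → U ← C → S ← X
  C is a fork here and C is conditioned on, so the path is blocked at C.
Since the path G → B ← N → S ← X is active, G and X are not d-separated given {B, C, K, S}.

No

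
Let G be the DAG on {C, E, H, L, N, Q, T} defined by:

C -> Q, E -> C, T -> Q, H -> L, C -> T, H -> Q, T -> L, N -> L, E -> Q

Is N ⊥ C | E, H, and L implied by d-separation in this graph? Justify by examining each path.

There are 6 undirected paths between N and C; checking each against the conditioning set {E, H, L}:
Path 1: N → L ← T ← C
  L is a collider and L is conditioned on, which opens it; T is a chain and T is not conditioned on — no node blocks this path, so it is active.
Path 2: N → L ← T → Q ← C
  Q is a collider here and neither Q nor any of its descendants is conditioned on, so the collider stays closed — the path is blocked at Q.
Path 3: N → L ← T → Q ← E → C
  Q is a collider here and neither Q nor any of its descendants is conditioned on, so the collider stays closed — the path is blocked at Q.
Path 4: N → L ← H → Q ← C
  H is a fork here and H is conditioned on, so the path is blocked at H.
Path 5: N → L ← H → Q ← E → C
  H is a fork here and H is conditioned on, so the path is blocked at H.
Path 6: N → L ← H → Q ← T ← C
  H is a fork here and H is conditioned on, so the path is blocked at H.
Because an active path exists, N and C are not d-separated.

No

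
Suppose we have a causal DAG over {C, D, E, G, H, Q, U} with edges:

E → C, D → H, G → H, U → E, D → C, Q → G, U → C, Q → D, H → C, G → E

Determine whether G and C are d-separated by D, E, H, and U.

Yes — G and C are d-separated given {D, E, H, U}.

We examine all 6 paths between G and C:
  1. G → H → C — H:chain[blocks] ⇒ blocked
  2. G → H ← D → C — H:collider[open]; D:fork[blocks] ⇒ blocked
  3. G → E → C — E:chain[blocks] ⇒ blocked
  4. G → E ← U → C — E:collider[open]; U:fork[blocks] ⇒ blocked
  5. G ← Q → D → C — Q:fork[open]; D:chain[blocks] ⇒ blocked
  6. G ← Q → D → H → C — Q:fork[open]; D:chain[blocks]; H:chain[blocks] ⇒ blocked
Every path is blocked, so G and C are d-separated given {D, E, H, U}.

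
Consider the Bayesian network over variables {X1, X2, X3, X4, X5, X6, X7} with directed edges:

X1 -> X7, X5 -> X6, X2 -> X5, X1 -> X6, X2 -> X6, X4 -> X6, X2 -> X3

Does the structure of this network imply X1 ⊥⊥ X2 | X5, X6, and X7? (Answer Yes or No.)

2 paths connect X1 and X2; each must be blocked for d-separation to hold:
Path 1: X1 → X6 ← X2
  X6 is a collider and X6 is conditioned on, which opens it — no node blocks this path, so it is active.
Path 2: X1 → X6 ← X5 ← X2
  X5 is a chain here and X5 is conditioned on, so the path is blocked at X5.
Because an active path exists, X1 and X2 are not d-separated.

No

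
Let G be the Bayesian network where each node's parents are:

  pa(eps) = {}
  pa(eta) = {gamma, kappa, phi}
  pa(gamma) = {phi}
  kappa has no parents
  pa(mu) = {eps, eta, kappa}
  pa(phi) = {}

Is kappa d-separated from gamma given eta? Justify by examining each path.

No — kappa and gamma are not d-separated given {eta}.

4 paths connect kappa and gamma; each must be blocked for d-separation to hold:
Path 1: kappa → mu ← eta ← gamma
  mu is a collider here and neither mu nor any of its descendants is conditioned on, so the collider stays closed — the path is blocked at mu.
Path 2: kappa → mu ← eta ← phi → gamma
  mu is a collider here and neither mu nor any of its descendants is conditioned on, so the collider stays closed — the path is blocked at mu.
Path 3: kappa → eta ← gamma
  eta is a collider and eta is conditioned on, which opens it — no node blocks this path, so it is active.
Path 4: kappa → eta ← phi → gamma
  eta is a collider and eta is conditioned on, which opens it; phi is a fork and phi is not conditioned on — no node blocks this path, so it is active.
At least one path is unblocked, so d-separation fails.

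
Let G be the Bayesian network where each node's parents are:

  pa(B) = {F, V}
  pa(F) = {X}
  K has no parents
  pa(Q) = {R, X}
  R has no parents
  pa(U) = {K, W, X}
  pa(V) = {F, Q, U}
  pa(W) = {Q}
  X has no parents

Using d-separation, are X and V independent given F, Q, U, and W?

Yes — X and V are d-separated given {F, Q, U, W}.

6 paths connect X and V; each must be blocked for d-separation to hold:
  1. X → Q → V — Q:chain[blocks] ⇒ blocked
  2. X → Q → W → U → V — Q:chain[blocks]; W:chain[blocks]; U:chain[blocks] ⇒ blocked
  3. X → F → V — F:chain[blocks] ⇒ blocked
  4. X → F → B ← V — F:chain[blocks]; B:collider[blocks] ⇒ blocked
  5. X → U → V — U:chain[blocks] ⇒ blocked
  6. X → U ← W ← Q → V — U:collider[open]; W:chain[blocks]; Q:fork[blocks] ⇒ blocked
Since every path is blocked, d-separation holds.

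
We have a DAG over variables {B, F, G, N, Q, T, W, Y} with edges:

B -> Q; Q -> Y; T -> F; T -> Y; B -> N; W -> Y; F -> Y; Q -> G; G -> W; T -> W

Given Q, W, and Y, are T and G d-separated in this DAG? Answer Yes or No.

There are 6 undirected paths between T and G; checking each against the conditioning set {Q, W, Y}:
Path 1: T → F → Y ← W ← G
  W is a chain here and W is conditioned on, so the path is blocked at W.
Path 2: T → F → Y ← Q → G
  Q is a fork here and Q is conditioned on, so the path is blocked at Q.
Path 3: T → W ← G
  W is a collider and W is conditioned on, which opens it — no node blocks this path, so it is active.
Path 4: T → W → Y ← Q → G
  W is a chain here and W is conditioned on, so the path is blocked at W.
Path 5: T → Y ← W ← G
  W is a chain here and W is conditioned on, so the path is blocked at W.
Path 6: T → Y ← Q → G
  Q is a fork here and Q is conditioned on, so the path is blocked at Q.
Because an active path exists, T and G are not d-separated.

No — T and G are not d-separated given {Q, W, Y}.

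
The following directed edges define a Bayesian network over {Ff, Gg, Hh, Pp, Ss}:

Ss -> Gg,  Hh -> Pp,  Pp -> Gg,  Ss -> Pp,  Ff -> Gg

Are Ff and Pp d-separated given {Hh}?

We examine all 2 paths between Ff and Pp:
  1. Ff → Gg ← Pp — Gg:collider[blocks] ⇒ blocked
  2. Ff → Gg ← Ss → Pp — Gg:collider[blocks]; Ss:fork[open] ⇒ blocked
All paths are blocked; Ff ⊥ Pp | {Hh} holds.

Yes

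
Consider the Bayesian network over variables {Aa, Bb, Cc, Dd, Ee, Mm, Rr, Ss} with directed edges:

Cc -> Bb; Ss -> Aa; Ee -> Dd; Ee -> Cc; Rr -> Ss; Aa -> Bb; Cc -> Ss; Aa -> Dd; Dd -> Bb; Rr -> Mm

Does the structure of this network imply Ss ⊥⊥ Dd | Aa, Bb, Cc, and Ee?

We examine all 6 paths between Ss and Dd:
  1. Ss ← Cc ← Ee → Dd — Cc:chain[blocks]; Ee:fork[blocks] ⇒ blocked
  2. Ss ← Cc → Bb ← Aa → Dd — Cc:fork[blocks]; Bb:collider[open]; Aa:fork[blocks] ⇒ blocked
  3. Ss ← Cc → Bb ← Dd — Cc:fork[blocks]; Bb:collider[open] ⇒ blocked
  4. Ss → Aa → Bb ← Cc ← Ee → Dd — Aa:chain[blocks]; Bb:collider[open]; Cc:chain[blocks]; Ee:fork[blocks] ⇒ blocked
  5. Ss → Aa → Bb ← Dd — Aa:chain[blocks]; Bb:collider[open] ⇒ blocked
  6. Ss → Aa → Dd — Aa:chain[blocks] ⇒ blocked
Every path is blocked, so Ss and Dd are d-separated given {Aa, Bb, Cc, Ee}.

Yes — Ss and Dd are d-separated given {Aa, Bb, Cc, Ee}.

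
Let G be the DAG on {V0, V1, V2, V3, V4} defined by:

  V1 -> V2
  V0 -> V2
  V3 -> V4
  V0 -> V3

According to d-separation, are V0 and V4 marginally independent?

The only undirected path from V0 to V4 is:
Path 1: V0 → V3 → V4
  V3 is a chain and V3 is not conditioned on — no node blocks this path, so it is active.
At least one path is unblocked, so d-separation fails.

No — V0 and V4 are not d-separated given ∅.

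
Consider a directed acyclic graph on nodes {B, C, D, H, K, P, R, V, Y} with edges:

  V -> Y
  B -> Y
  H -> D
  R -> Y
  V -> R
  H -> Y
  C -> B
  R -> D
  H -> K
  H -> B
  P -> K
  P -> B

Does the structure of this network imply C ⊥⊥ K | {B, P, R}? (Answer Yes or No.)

5 paths connect C and K; each must be blocked for d-separation to hold:
Path 1: C → B ← H → K
  B is a collider and B is conditioned on, which opens it; H is a fork and H is not conditioned on — no node blocks this path, so it is active.
Path 2: C → B ← P → K
  P is a fork here and P is conditioned on, so the path is blocked at P.
Path 3: C → B → Y ← H → K
  B is a chain here and B is conditioned on, so the path is blocked at B.
Path 4: C → B → Y ← R → D ← H → K
  B is a chain here and B is conditioned on, so the path is blocked at B.
Path 5: C → B → Y ← V → R → D ← H → K
  B is a chain here and B is conditioned on, so the path is blocked at B.
Because an active path exists, C and K are not d-separated.

No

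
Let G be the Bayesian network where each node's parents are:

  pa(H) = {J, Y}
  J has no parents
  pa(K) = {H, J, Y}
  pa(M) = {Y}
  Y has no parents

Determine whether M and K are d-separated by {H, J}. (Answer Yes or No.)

3 paths connect M and K; each must be blocked for d-separation to hold:
Path 1: M ← Y → H ← J → K
  J is a fork here and J is conditioned on, so the path is blocked at J.
Path 2: M ← Y → H → K
  H is a chain here and H is conditioned on, so the path is blocked at H.
Path 3: M ← Y → K
  Y is a fork and Y is not conditioned on — no node blocks this path, so it is active.
Since the path M ← Y → K is active, M and K are not d-separated given {H, J}.

No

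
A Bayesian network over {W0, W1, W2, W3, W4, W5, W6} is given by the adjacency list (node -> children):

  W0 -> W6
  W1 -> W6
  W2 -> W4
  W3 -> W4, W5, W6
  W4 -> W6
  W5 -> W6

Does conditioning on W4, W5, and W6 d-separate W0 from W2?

No

There are 3 undirected paths between W0 and W2; checking each against the conditioning set {W4, W5, W6}:
  1. W0 → W6 ← W5 ← W3 → W4 ← W2 — W6:collider[open]; W5:chain[blocks]; W3:fork[open]; W4:collider[open] ⇒ blocked
  2. W0 → W6 ← W4 ← W2 — W6:collider[open]; W4:chain[blocks] ⇒ blocked
  3. W0 → W6 ← W3 → W4 ← W2 — W6:collider[open]; W3:fork[open]; W4:collider[open] ⇒ active
At least one path is unblocked, so d-separation fails.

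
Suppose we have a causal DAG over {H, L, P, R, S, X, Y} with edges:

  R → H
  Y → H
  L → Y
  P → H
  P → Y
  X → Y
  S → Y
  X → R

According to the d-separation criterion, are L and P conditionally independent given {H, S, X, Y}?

Enumerating the 3 paths from L to P and testing each for blocking by {H, S, X, Y}:
Path 1: L → Y ← P
  Y is a collider and Y is conditioned on, which opens it — no node blocks this path, so it is active.
Path 2: L → Y → H ← P
  Y is a chain here and Y is conditioned on, so the path is blocked at Y.
Path 3: L → Y ← X → R → H ← P
  X is a fork here and X is conditioned on, so the path is blocked at X.
Since the path L → Y ← P is active, L and P are not d-separated given {H, S, X, Y}.

No — L and P are not d-separated given {H, S, X, Y}.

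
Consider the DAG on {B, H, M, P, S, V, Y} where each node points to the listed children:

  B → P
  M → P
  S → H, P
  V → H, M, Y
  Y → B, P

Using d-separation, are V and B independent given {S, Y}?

We examine all 6 paths between V and B:
  1. V → Y → B — Y:chain[blocks] ⇒ blocked
  2. V → Y → P ← B — Y:chain[blocks]; P:collider[blocks] ⇒ blocked
  3. V → H ← S → P ← Y → B — H:collider[blocks]; S:fork[blocks]; P:collider[blocks]; Y:fork[blocks] ⇒ blocked
  4. V → H ← S → P ← B — H:collider[blocks]; S:fork[blocks]; P:collider[blocks] ⇒ blocked
  5. V → M → P ← Y → B — M:chain[open]; P:collider[blocks]; Y:fork[blocks] ⇒ blocked
  6. V → M → P ← B — M:chain[open]; P:collider[blocks] ⇒ blocked
All paths are blocked; V ⊥ B | {S, Y} holds.

Yes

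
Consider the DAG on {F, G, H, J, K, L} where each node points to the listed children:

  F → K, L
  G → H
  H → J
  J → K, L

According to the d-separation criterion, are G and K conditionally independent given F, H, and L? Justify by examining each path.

Yes

Enumerating the 2 paths from G to K and testing each for blocking by {F, H, L}:
Path 1: G → H → J → K
  H is a chain here and H is conditioned on, so the path is blocked at H.
Path 2: G → H → J → L ← F → K
  H is a chain here and H is conditioned on, so the path is blocked at H.
Since every path is blocked, d-separation holds.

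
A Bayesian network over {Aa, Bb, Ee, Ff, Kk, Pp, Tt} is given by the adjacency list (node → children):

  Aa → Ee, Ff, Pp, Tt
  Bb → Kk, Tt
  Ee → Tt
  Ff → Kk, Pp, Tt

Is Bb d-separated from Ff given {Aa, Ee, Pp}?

6 paths connect Bb and Ff; each must be blocked for d-separation to hold:
  1. Bb → Kk ← Ff — Kk:collider[blocks] ⇒ blocked
  2. Bb → Tt ← Ee ← Aa → Pp ← Ff — Tt:collider[blocks]; Ee:chain[blocks]; Aa:fork[blocks]; Pp:collider[open] ⇒ blocked
  3. Bb → Tt ← Ee ← Aa → Ff — Tt:collider[blocks]; Ee:chain[blocks]; Aa:fork[blocks] ⇒ blocked
  4. Bb → Tt ← Aa → Pp ← Ff — Tt:collider[blocks]; Aa:fork[blocks]; Pp:collider[open] ⇒ blocked
  5. Bb → Tt ← Aa → Ff — Tt:collider[blocks]; Aa:fork[blocks] ⇒ blocked
  6. Bb → Tt ← Ff — Tt:collider[blocks] ⇒ blocked
Since every path is blocked, d-separation holds.

Yes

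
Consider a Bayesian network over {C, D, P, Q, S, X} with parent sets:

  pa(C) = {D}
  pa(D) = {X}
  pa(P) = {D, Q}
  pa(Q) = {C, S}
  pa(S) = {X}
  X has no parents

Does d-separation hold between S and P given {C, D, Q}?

Yes

We examine all 4 paths between S and P:
  1. S → Q → P — Q:chain[blocks] ⇒ blocked
  2. S → Q ← C ← D → P — Q:collider[open]; C:chain[blocks]; D:fork[blocks] ⇒ blocked
  3. S ← X → D → P — X:fork[open]; D:chain[blocks] ⇒ blocked
  4. S ← X → D → C → Q → P — X:fork[open]; D:chain[blocks]; C:chain[blocks]; Q:chain[blocks] ⇒ blocked
Every path is blocked, so S and P are d-separated given {C, D, Q}.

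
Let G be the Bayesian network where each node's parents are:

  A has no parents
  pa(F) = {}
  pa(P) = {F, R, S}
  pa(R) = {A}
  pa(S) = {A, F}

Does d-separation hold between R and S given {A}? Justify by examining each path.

Yes

We examine all 3 paths between R and S:
Path 1: R ← A → S
  A is a fork here and A is conditioned on, so the path is blocked at A.
Path 2: R → P ← S
  P is a collider here and neither P nor any of its descendants is conditioned on, so the collider stays closed — the path is blocked at P.
Path 3: R → P ← F → S
  P is a collider here and neither P nor any of its descendants is conditioned on, so the collider stays closed — the path is blocked at P.
Since every path is blocked, d-separation holds.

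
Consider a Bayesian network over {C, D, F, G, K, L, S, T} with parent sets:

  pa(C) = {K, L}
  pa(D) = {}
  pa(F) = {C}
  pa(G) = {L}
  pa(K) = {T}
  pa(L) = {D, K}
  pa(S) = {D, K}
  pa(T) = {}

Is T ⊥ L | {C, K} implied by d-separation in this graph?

We examine all 3 paths between T and L:
  1. T → K → S ← D → L — K:chain[blocks]; S:collider[blocks]; D:fork[open] ⇒ blocked
  2. T → K → C ← L — K:chain[blocks]; C:collider[open] ⇒ blocked
  3. T → K → L — K:chain[blocks] ⇒ blocked
All paths are blocked; T ⊥ L | {C, K} holds.

Yes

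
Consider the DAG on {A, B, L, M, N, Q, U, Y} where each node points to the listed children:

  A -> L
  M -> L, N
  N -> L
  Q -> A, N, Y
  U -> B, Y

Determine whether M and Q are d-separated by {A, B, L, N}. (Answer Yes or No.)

No

Enumerating the 4 paths from M to Q and testing each for blocking by {A, B, L, N}:
  1. M → L ← N ← Q — L:collider[open]; N:chain[blocks] ⇒ blocked
  2. M → L ← A ← Q — L:collider[open]; A:chain[blocks] ⇒ blocked
  3. M → N → L ← A ← Q — N:chain[blocks]; L:collider[open]; A:chain[blocks] ⇒ blocked
  4. M → N ← Q — N:collider[open] ⇒ active
At least one path is unblocked, so d-separation fails.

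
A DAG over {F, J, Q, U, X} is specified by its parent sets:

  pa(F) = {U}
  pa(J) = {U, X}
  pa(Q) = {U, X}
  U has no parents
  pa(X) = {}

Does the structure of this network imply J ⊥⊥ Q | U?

No

2 paths connect J and Q; each must be blocked for d-separation to hold:
  1. J ← U → Q — U:fork[blocks] ⇒ blocked
  2. J ← X → Q — X:fork[open] ⇒ active
Since the path J ← X → Q is active, J and Q are not d-separated given {U}.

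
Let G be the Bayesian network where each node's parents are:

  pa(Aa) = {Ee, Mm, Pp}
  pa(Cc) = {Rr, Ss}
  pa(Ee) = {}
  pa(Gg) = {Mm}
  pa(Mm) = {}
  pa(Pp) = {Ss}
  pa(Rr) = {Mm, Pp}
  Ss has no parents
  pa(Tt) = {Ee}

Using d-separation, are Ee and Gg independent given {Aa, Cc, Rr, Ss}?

No — Ee and Gg are not d-separated given {Aa, Cc, Rr, Ss}.

We examine all 3 paths between Ee and Gg:
Path 1: Ee → Aa ← Pp ← Ss → Cc ← Rr ← Mm → Gg
  Ss is a fork here and Ss is conditioned on, so the path is blocked at Ss.
Path 2: Ee → Aa ← Pp → Rr ← Mm → Gg
  Aa is a collider and Aa is conditioned on, which opens it; Pp is a fork and Pp is not conditioned on; Rr is a collider and Rr is conditioned on, which opens it; Mm is a fork and Mm is not conditioned on — no node blocks this path, so it is active.
Path 3: Ee → Aa ← Mm → Gg
  Aa is a collider and Aa is conditioned on, which opens it; Mm is a fork and Mm is not conditioned on — no node blocks this path, so it is active.
Because an active path exists, Ee and Gg are not d-separated.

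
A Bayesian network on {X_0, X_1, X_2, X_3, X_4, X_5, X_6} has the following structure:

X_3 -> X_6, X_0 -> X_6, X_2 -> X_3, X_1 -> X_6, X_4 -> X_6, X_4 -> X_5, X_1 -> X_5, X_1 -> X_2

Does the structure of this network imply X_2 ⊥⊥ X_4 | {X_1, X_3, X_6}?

4 paths connect X_2 and X_4; each must be blocked for d-separation to hold:
Path 1: X_2 → X_3 → X_6 ← X_4
  X_3 is a chain here and X_3 is conditioned on, so the path is blocked at X_3.
Path 2: X_2 → X_3 → X_6 ← X_1 → X_5 ← X_4
  X_3 is a chain here and X_3 is conditioned on, so the path is blocked at X_3.
Path 3: X_2 ← X_1 → X_5 ← X_4
  X_1 is a fork here and X_1 is conditioned on, so the path is blocked at X_1.
Path 4: X_2 ← X_1 → X_6 ← X_4
  X_1 is a fork here and X_1 is conditioned on, so the path is blocked at X_1.
All paths are blocked; X_2 ⊥ X_4 | {X_1, X_3, X_6} holds.

Yes — X_2 and X_4 are d-separated given {X_1, X_3, X_6}.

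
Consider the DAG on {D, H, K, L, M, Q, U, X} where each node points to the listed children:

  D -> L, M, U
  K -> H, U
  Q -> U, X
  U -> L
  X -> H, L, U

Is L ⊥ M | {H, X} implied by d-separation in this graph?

5 paths connect L and M; each must be blocked for d-separation to hold:
Path 1: L ← U ← D → M
  U is a chain and U is not conditioned on; D is a fork and D is not conditioned on — no node blocks this path, so it is active.
Path 2: L ← D → M
  D is a fork and D is not conditioned on — no node blocks this path, so it is active.
Path 3: L ← X ← Q → U ← D → M
  X is a chain here and X is conditioned on, so the path is blocked at X.
Path 4: L ← X → U ← D → M
  X is a fork here and X is conditioned on, so the path is blocked at X.
Path 5: L ← X → H ← K → U ← D → M
  X is a fork here and X is conditioned on, so the path is blocked at X.
Because an active path exists, L and M are not d-separated.

No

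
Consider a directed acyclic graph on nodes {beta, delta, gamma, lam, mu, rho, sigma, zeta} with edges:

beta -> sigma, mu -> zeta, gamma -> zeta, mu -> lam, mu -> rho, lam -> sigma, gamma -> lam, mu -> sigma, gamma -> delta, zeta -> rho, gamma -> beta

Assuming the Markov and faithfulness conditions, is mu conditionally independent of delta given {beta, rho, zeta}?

There are 6 undirected paths between mu and delta; checking each against the conditioning set {beta, rho, zeta}:
Path 1: mu → rho ← zeta ← gamma → delta
  zeta is a chain here and zeta is conditioned on, so the path is blocked at zeta.
Path 2: mu → zeta ← gamma → delta
  zeta is a collider and zeta is conditioned on, which opens it; gamma is a fork and gamma is not conditioned on — no node blocks this path, so it is active.
Path 3: mu → sigma ← lam ← gamma → delta
  sigma is a collider here and neither sigma nor any of its descendants is conditioned on, so the collider stays closed — the path is blocked at sigma.
Path 4: mu → sigma ← beta ← gamma → delta
  sigma is a collider here and neither sigma nor any of its descendants is conditioned on, so the collider stays closed — the path is blocked at sigma.
Path 5: mu → lam ← gamma → delta
  lam is a collider here and neither lam nor any of its descendants is conditioned on, so the collider stays closed — the path is blocked at lam.
Path 6: mu → lam → sigma ← beta ← gamma → delta
  sigma is a collider here and neither sigma nor any of its descendants is conditioned on, so the collider stays closed — the path is blocked at sigma.
Since the path mu → zeta ← gamma → delta is active, mu and delta are not d-separated given {beta, rho, zeta}.

No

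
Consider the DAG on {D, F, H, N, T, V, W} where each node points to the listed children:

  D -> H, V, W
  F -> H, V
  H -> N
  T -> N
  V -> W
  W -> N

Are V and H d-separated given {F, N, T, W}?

5 paths connect V and H; each must be blocked for d-separation to hold:
Path 1: V ← F → H
  F is a fork here and F is conditioned on, so the path is blocked at F.
Path 2: V → W → N ← H
  W is a chain here and W is conditioned on, so the path is blocked at W.
Path 3: V → W ← D → H
  W is a collider and W is conditioned on, which opens it; D is a fork and D is not conditioned on — no node blocks this path, so it is active.
Path 4: V ← D → H
  D is a fork and D is not conditioned on — no node blocks this path, so it is active.
Path 5: V ← D → W → N ← H
  W is a chain here and W is conditioned on, so the path is blocked at W.
Because an active path exists, V and H are not d-separated.

No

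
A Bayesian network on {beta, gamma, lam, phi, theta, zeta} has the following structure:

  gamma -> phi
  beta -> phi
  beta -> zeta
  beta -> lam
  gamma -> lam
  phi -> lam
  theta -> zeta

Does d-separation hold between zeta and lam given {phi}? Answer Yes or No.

There are 3 undirected paths between zeta and lam; checking each against the conditioning set {phi}:
  1. zeta ← beta → phi → lam — beta:fork[open]; phi:chain[blocks] ⇒ blocked
  2. zeta ← beta → phi ← gamma → lam — beta:fork[open]; phi:collider[open]; gamma:fork[open] ⇒ active
  3. zeta ← beta → lam — beta:fork[open] ⇒ active
At least one path is unblocked, so d-separation fails.

No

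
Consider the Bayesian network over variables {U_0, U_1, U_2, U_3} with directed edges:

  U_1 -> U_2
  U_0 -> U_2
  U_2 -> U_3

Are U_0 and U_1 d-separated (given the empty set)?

Only one path connects U_0 and U_1:
  1. U_0 → U_2 ← U_1 — U_2:collider[blocks] ⇒ blocked
Every path is blocked, so U_0 and U_1 are d-separated given ∅.

Yes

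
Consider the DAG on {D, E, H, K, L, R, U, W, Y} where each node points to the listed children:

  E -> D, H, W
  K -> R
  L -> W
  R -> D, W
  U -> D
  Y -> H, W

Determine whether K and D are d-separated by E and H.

No

We examine all 3 paths between K and D:
  1. K → R → W ← E → D — R:chain[open]; W:collider[blocks]; E:fork[blocks] ⇒ blocked
  2. K → R → W ← Y → H ← E → D — R:chain[open]; W:collider[blocks]; Y:fork[open]; H:collider[open]; E:fork[blocks] ⇒ blocked
  3. K → R → D — R:chain[open] ⇒ active
At least one path is unblocked, so d-separation fails.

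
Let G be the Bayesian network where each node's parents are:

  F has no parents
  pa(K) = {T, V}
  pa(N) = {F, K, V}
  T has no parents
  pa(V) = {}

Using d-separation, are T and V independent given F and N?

No

2 paths connect T and V; each must be blocked for d-separation to hold:
Path 1: T → K → N ← V
  K is a chain and K is not conditioned on; N is a collider and N is conditioned on, which opens it — no node blocks this path, so it is active.
Path 2: T → K ← V
  K is a collider and its descendant N is conditioned on, which opens it — no node blocks this path, so it is active.
Since the path T → K → N ← V is active, T and V are not d-separated given {F, N}.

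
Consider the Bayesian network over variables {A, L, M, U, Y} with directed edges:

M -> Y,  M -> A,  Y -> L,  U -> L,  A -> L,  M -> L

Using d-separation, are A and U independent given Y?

Enumerating the 3 paths from A to U and testing each for blocking by {Y}:
Path 1: A → L ← U
  L is a collider here and neither L nor any of its descendants is conditioned on, so the collider stays closed — the path is blocked at L.
Path 2: A ← M → Y → L ← U
  Y is a chain here and Y is conditioned on, so the path is blocked at Y.
Path 3: A ← M → L ← U
  L is a collider here and neither L nor any of its descendants is conditioned on, so the collider stays closed — the path is blocked at L.
Since every path is blocked, d-separation holds.

Yes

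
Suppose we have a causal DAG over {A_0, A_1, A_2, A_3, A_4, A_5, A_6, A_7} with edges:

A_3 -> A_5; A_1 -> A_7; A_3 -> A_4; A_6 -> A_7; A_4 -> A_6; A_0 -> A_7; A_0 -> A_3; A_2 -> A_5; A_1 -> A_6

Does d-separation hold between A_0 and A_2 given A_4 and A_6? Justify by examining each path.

We examine all 3 paths between A_0 and A_2:
  1. A_0 → A_3 → A_5 ← A_2 — A_3:chain[open]; A_5:collider[blocks] ⇒ blocked
  2. A_0 → A_7 ← A_6 ← A_4 ← A_3 → A_5 ← A_2 — A_7:collider[blocks]; A_6:chain[blocks]; A_4:chain[blocks]; A_3:fork[open]; A_5:collider[blocks] ⇒ blocked
  3. A_0 → A_7 ← A_1 → A_6 ← A_4 ← A_3 → A_5 ← A_2 — A_7:collider[blocks]; A_1:fork[open]; A_6:collider[open]; A_4:chain[blocks]; A_3:fork[open]; A_5:collider[blocks] ⇒ blocked
Since every path is blocked, d-separation holds.

Yes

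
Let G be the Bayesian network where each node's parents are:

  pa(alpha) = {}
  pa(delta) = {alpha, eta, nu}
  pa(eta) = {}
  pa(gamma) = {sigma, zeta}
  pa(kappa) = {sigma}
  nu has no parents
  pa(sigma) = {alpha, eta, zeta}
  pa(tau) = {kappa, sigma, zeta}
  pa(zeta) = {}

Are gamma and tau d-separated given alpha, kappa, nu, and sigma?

Enumerating the 6 paths from gamma to tau and testing each for blocking by {alpha, kappa, nu, sigma}:
Path 1: gamma ← sigma → tau
  sigma is a fork here and sigma is conditioned on, so the path is blocked at sigma.
Path 2: gamma ← sigma ← zeta → tau
  sigma is a chain here and sigma is conditioned on, so the path is blocked at sigma.
Path 3: gamma ← sigma → kappa → tau
  sigma is a fork here and sigma is conditioned on, so the path is blocked at sigma.
Path 4: gamma ← zeta → tau
  zeta is a fork and zeta is not conditioned on — no node blocks this path, so it is active.
Path 5: gamma ← zeta → sigma → tau
  sigma is a chain here and sigma is conditioned on, so the path is blocked at sigma.
Path 6: gamma ← zeta → sigma → kappa → tau
  sigma is a chain here and sigma is conditioned on, so the path is blocked at sigma.
Because an active path exists, gamma and tau are not d-separated.

No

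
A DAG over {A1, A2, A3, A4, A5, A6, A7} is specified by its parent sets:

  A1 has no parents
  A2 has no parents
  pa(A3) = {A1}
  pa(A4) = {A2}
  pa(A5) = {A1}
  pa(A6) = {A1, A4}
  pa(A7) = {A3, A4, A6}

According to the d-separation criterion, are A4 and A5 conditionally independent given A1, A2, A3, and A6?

Enumerating the 4 paths from A4 to A5 and testing each for blocking by {A1, A2, A3, A6}:
  1. A4 → A7 ← A3 ← A1 → A5 — A7:collider[blocks]; A3:chain[blocks]; A1:fork[blocks] ⇒ blocked
  2. A4 → A7 ← A6 ← A1 → A5 — A7:collider[blocks]; A6:chain[blocks]; A1:fork[blocks] ⇒ blocked
  3. A4 → A6 ← A1 → A5 — A6:collider[open]; A1:fork[blocks] ⇒ blocked
  4. A4 → A6 → A7 ← A3 ← A1 → A5 — A6:chain[blocks]; A7:collider[blocks]; A3:chain[blocks]; A1:fork[blocks] ⇒ blocked
Since every path is blocked, d-separation holds.

Yes — A4 and A5 are d-separated given {A1, A2, A3, A6}.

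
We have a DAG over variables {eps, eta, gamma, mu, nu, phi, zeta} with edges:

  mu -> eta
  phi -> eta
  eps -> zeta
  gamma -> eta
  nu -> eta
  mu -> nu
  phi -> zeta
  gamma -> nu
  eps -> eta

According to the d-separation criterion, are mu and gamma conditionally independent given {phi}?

Enumerating the 4 paths from mu to gamma and testing each for blocking by {phi}:
Path 1: mu → eta ← gamma
  eta is a collider here and neither eta nor any of its descendants is conditioned on, so the collider stays closed — the path is blocked at eta.
Path 2: mu → eta ← nu ← gamma
  eta is a collider here and neither eta nor any of its descendants is conditioned on, so the collider stays closed — the path is blocked at eta.
Path 3: mu → nu ← gamma
  nu is a collider here and neither nu nor any of its descendants is conditioned on, so the collider stays closed — the path is blocked at nu.
Path 4: mu → nu → eta ← gamma
  eta is a collider here and neither eta nor any of its descendants is conditioned on, so the collider stays closed — the path is blocked at eta.
Since every path is blocked, d-separation holds.

Yes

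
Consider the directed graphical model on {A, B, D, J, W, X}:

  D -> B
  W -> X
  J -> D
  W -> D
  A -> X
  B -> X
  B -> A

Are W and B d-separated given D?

Yes

3 paths connect W and B; each must be blocked for d-separation to hold:
  1. W → D → B — D:chain[blocks] ⇒ blocked
  2. W → X ← B — X:collider[blocks] ⇒ blocked
  3. W → X ← A ← B — X:collider[blocks]; A:chain[open] ⇒ blocked
Since every path is blocked, d-separation holds.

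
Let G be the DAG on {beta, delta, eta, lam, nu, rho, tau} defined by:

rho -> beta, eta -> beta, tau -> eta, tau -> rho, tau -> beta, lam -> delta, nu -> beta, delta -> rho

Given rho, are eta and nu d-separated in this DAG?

There are 3 undirected paths between eta and nu; checking each against the conditioning set {rho}:
  1. eta ← tau → rho → beta ← nu — tau:fork[open]; rho:chain[blocks]; beta:collider[blocks] ⇒ blocked
  2. eta ← tau → beta ← nu — tau:fork[open]; beta:collider[blocks] ⇒ blocked
  3. eta → beta ← nu — beta:collider[blocks] ⇒ blocked
Since every path is blocked, d-separation holds.

Yes — eta and nu are d-separated given {rho}.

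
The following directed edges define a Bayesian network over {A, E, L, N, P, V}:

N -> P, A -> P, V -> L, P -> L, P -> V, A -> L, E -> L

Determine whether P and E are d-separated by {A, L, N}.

No

We examine all 3 paths between P and E:
  1. P → V → L ← E — V:chain[open]; L:collider[open] ⇒ active
  2. P ← A → L ← E — A:fork[blocks]; L:collider[open] ⇒ blocked
  3. P → L ← E — L:collider[open] ⇒ active
Since the path P → V → L ← E is active, P and E are not d-separated given {A, L, N}.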